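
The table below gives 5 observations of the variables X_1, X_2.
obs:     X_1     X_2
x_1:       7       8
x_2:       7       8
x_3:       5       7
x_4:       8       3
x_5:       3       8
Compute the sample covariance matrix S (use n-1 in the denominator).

Step 1 — column means:
  mean(X_1) = (7 + 7 + 5 + 8 + 3) / 5 = 30/5 = 6
  mean(X_2) = (8 + 8 + 7 + 3 + 8) / 5 = 34/5 = 6.8

Step 2 — sample covariance S[i,j] = (1/(n-1)) · Σ_k (x_{k,i} - mean_i) · (x_{k,j} - mean_j), with n-1 = 4.
  S[X_1,X_1] = ((1)·(1) + (1)·(1) + (-1)·(-1) + (2)·(2) + (-3)·(-3)) / 4 = 16/4 = 4
  S[X_1,X_2] = ((1)·(1.2) + (1)·(1.2) + (-1)·(0.2) + (2)·(-3.8) + (-3)·(1.2)) / 4 = -9/4 = -2.25
  S[X_2,X_2] = ((1.2)·(1.2) + (1.2)·(1.2) + (0.2)·(0.2) + (-3.8)·(-3.8) + (1.2)·(1.2)) / 4 = 18.8/4 = 4.7

S is symmetric (S[j,i] = S[i,j]). Assembling:

S = [[4, -2.25],
 [-2.25, 4.7]]


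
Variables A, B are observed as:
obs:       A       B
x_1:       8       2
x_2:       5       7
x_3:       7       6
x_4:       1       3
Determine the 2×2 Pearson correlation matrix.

Step 1 — column means:
  mean(A) = (8 + 5 + 7 + 1) / 4 = 21/4 = 5.25
  mean(B) = (2 + 7 + 6 + 3) / 4 = 18/4 = 4.5

Step 2 — sample variances and covariances s[i,j] = (1/(n-1)) · Σ_k (x_{k,i} - mean_i) · (x_{k,j} - mean_j), with n-1 = 3:
  s[A,A] = ((2.75)·(2.75) + (-0.25)·(-0.25) + (1.75)·(1.75) + (-4.25)·(-4.25)) / 3 = 28.75/3 = 9.5833
  s[A,B] = ((2.75)·(-2.5) + (-0.25)·(2.5) + (1.75)·(1.5) + (-4.25)·(-1.5)) / 3 = 1.5/3 = 0.5
  s[B,B] = ((-2.5)·(-2.5) + (2.5)·(2.5) + (1.5)·(1.5) + (-1.5)·(-1.5)) / 3 = 17/3 = 5.6667
  Sample standard deviations s_i = √(s[i,i]):
  s(A) = √(9.5833) = 3.0957
  s(B) = √(5.6667) = 2.3805

Step 3 — r_{ij} = s_{ij} / (s_i · s_j):
  r[A,A] = 1 (diagonal).
  r[A,B] = 0.5 / (3.0957 · 2.3805) = 0.5 / 7.3692 = 0.0678
  r[B,B] = 1 (diagonal).

R is symmetric with unit diagonal. Assembling:

R = [[1, 0.0678],
 [0.0678, 1]]


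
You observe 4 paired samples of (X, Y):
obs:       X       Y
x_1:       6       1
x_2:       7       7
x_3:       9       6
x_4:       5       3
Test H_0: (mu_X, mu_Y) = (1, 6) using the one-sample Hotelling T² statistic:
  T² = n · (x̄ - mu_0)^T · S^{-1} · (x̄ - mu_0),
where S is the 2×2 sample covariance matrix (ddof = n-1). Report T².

Step 1 — sample mean vector:
  mean(X) = (6 + 7 + 9 + 5) / 4 = 27/4 = 6.75
  mean(Y) = (1 + 7 + 6 + 3) / 4 = 17/4 = 4.25
  x̄ = (6.75, 4.25),  deviation x̄ - mu_0 = (6.75, 4.25) - (1, 6) = (5.75, -1.75).

Step 2 — sample covariance matrix, S[i,j] = (1/(n-1)) · Σ_k (x_{k,i} - mean_i) · (x_{k,j} - mean_j), divisor n-1 = 3:
  S[X,X] = ((-0.75)·(-0.75) + (0.25)·(0.25) + (2.25)·(2.25) + (-1.75)·(-1.75)) / 3 = 8.75/3 = 2.9167
  S[X,Y] = ((-0.75)·(-3.25) + (0.25)·(2.75) + (2.25)·(1.75) + (-1.75)·(-1.25)) / 3 = 9.25/3 = 3.0833
  S[Y,Y] = ((-3.25)·(-3.25) + (2.75)·(2.75) + (1.75)·(1.75) + (-1.25)·(-1.25)) / 3 = 22.75/3 = 7.5833
  S = [[2.9167, 3.0833],
 [3.0833, 7.5833]].

Step 3 — invert S. det(S) = 2.9167·7.5833 - (3.0833)² = 12.6111.
  S^{-1} = (1/det) · [[d, -b], [-b, a]] = [[0.6013, -0.2445],
 [-0.2445, 0.2313]].

Step 4 — quadratic form (x̄ - mu_0)^T · S^{-1} · (x̄ - mu_0):
  S^{-1} · (x̄ - mu_0) = (3.8855, -1.8106),
  (x̄ - mu_0)^T · [...] = (5.75)·(3.8855) + (-1.75)·(-1.8106) = 25.5099.

Step 5 — scale by n: T² = 4 · 25.5099 = 102.0396.

T² ≈ 102.0396


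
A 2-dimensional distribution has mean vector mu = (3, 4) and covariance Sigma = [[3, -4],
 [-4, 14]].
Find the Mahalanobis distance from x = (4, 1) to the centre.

Step 1 — centre the observation: (x - mu) = (1, -3).

Step 2 — invert Sigma. det(Sigma) = 3·14 - (-4)² = 26.
  Sigma^{-1} = (1/det) · [[d, -b], [-b, a]] = [[0.5385, 0.1538],
 [0.1538, 0.1154]].

Step 3 — form the quadratic (x - mu)^T · Sigma^{-1} · (x - mu):
  Sigma^{-1} · (x - mu) = (0.0769, -0.1923).
  (x - mu)^T · [Sigma^{-1} · (x - mu)] = (1)·(0.0769) + (-3)·(-0.1923) = 0.6538.

Step 4 — take square root: d = √(0.6538) ≈ 0.8086.

d(x, mu) = √(0.6538) ≈ 0.8086


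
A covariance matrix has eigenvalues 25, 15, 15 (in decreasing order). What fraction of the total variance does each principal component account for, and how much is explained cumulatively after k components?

Step 1 — total variance = trace(Sigma) = Σ λ_i = 25 + 15 + 15 = 55.

Step 2 — fraction explained by component i = λ_i / Σ λ:
  PC1: 25/55 = 0.4545
  PC2: 15/55 = 0.2727
  PC3: 15/55 = 0.2727

Step 3 — cumulative fraction after k components = (λ_1 + ... + λ_k) / Σ λ:
  k = 1: 25/55 = 0.4545
  k = 2: (25 + 15)/55 = 40/55 = 0.7273
  k = 3: (25 + 15 + 15)/55 = 55/55 = 1

Summary (fraction, with percent):

explained: PC1 0.4545 (45.45%), PC2 0.2727 (27.27%), PC3 0.2727 (27.27%);  cumulative: 0.4545, 0.7273, 1


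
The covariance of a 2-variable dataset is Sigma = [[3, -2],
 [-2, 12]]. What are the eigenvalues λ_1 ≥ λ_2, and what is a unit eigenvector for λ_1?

Step 1 — characteristic polynomial of 2×2 Sigma:
  det(Sigma - λI) = λ² - trace · λ + det = 0.
  trace = 3 + 12 = 15, det = 3·12 - (-2)² = 32.
Step 2 — discriminant:
  Δ = trace² - 4·det = 225 - 128 = 97.
Step 3 — eigenvalues:
  λ = (trace ± √Δ)/2 = (15 ± 9.8489)/2,
  λ_1 = 12.4244,  λ_2 = 2.5756.

Step 4 — unit eigenvector for λ_1: solve (Sigma - λ_1 I)v = 0. First row:
  (3 - 12.4244)·v_x + (-2)·v_y = 0, i.e. (-9.4244)·v_x + (-2)·v_y = 0,
  so v ∝ (b, λ_1 - a) = (-2, 9.4244); multiply by -1 so the first entry is positive: u = (2, -9.4244).
  ||u|| = √((2)² + (-9.4244)²) = √(92.8199) ≈ 9.6343,
  v_1 = u/||u|| ≈ (0.2076, -0.9782) (||v_1|| = 1).

λ_1 = 12.4244,  λ_2 = 2.5756;  v_1 ≈ (0.2076, -0.9782)


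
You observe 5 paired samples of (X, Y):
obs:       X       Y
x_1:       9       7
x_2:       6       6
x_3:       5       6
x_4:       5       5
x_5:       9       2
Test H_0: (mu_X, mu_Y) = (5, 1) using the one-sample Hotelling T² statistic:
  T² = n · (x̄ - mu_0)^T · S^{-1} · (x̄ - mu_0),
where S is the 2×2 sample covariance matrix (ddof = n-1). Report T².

Step 1 — sample mean vector:
  mean(X) = (9 + 6 + 5 + 5 + 9) / 5 = 34/5 = 6.8
  mean(Y) = (7 + 6 + 6 + 5 + 2) / 5 = 26/5 = 5.2
  x̄ = (6.8, 5.2),  deviation x̄ - mu_0 = (6.8, 5.2) - (5, 1) = (1.8, 4.2).

Step 2 — sample covariance matrix, S[i,j] = (1/(n-1)) · Σ_k (x_{k,i} - mean_i) · (x_{k,j} - mean_j), divisor n-1 = 4:
  S[X,X] = ((2.2)·(2.2) + (-0.8)·(-0.8) + (-1.8)·(-1.8) + (-1.8)·(-1.8) + (2.2)·(2.2)) / 4 = 16.8/4 = 4.2
  S[X,Y] = ((2.2)·(1.8) + (-0.8)·(0.8) + (-1.8)·(0.8) + (-1.8)·(-0.2) + (2.2)·(-3.2)) / 4 = -4.8/4 = -1.2
  S[Y,Y] = ((1.8)·(1.8) + (0.8)·(0.8) + (0.8)·(0.8) + (-0.2)·(-0.2) + (-3.2)·(-3.2)) / 4 = 14.8/4 = 3.7
  S = [[4.2, -1.2],
 [-1.2, 3.7]].

Step 3 — invert S. det(S) = 4.2·3.7 - (-1.2)² = 14.1.
  S^{-1} = (1/det) · [[d, -b], [-b, a]] = [[0.2624, 0.0851],
 [0.0851, 0.2979]].

Step 4 — quadratic form (x̄ - mu_0)^T · S^{-1} · (x̄ - mu_0):
  S^{-1} · (x̄ - mu_0) = (0.8298, 1.4043),
  (x̄ - mu_0)^T · [...] = (1.8)·(0.8298) + (4.2)·(1.4043) = 7.3915.

Step 5 — scale by n: T² = 5 · 7.3915 = 36.9574.

T² ≈ 36.9574


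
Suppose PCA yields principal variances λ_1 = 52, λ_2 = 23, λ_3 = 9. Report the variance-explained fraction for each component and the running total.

Step 1 — total variance = trace(Sigma) = Σ λ_i = 52 + 23 + 9 = 84.

Step 2 — fraction explained by component i = λ_i / Σ λ:
  PC1: 52/84 = 0.619
  PC2: 23/84 = 0.2738
  PC3: 9/84 = 0.1071

Step 3 — cumulative fraction after k components = (λ_1 + ... + λ_k) / Σ λ:
  k = 1: 52/84 = 0.619
  k = 2: (52 + 23)/84 = 75/84 = 0.8929
  k = 3: (52 + 23 + 9)/84 = 84/84 = 1

Summary (fraction, with percent):

explained: PC1 0.619 (61.9%), PC2 0.2738 (27.38%), PC3 0.1071 (10.71%);  cumulative: 0.619, 0.8929, 1


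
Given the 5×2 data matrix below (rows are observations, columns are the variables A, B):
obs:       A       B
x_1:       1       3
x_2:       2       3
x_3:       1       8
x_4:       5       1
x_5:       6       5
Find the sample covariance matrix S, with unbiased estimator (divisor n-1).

Step 1 — column means:
  mean(A) = (1 + 2 + 1 + 5 + 6) / 5 = 15/5 = 3
  mean(B) = (3 + 3 + 8 + 1 + 5) / 5 = 20/5 = 4

Step 2 — sample covariance S[i,j] = (1/(n-1)) · Σ_k (x_{k,i} - mean_i) · (x_{k,j} - mean_j), with n-1 = 4.
  S[A,A] = ((-2)·(-2) + (-1)·(-1) + (-2)·(-2) + (2)·(2) + (3)·(3)) / 4 = 22/4 = 5.5
  S[A,B] = ((-2)·(-1) + (-1)·(-1) + (-2)·(4) + (2)·(-3) + (3)·(1)) / 4 = -8/4 = -2
  S[B,B] = ((-1)·(-1) + (-1)·(-1) + (4)·(4) + (-3)·(-3) + (1)·(1)) / 4 = 28/4 = 7

S is symmetric (S[j,i] = S[i,j]). Assembling:

S = [[5.5, -2],
 [-2, 7]]


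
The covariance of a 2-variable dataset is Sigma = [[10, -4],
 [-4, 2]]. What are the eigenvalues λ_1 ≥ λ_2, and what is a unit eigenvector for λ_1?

Step 1 — characteristic polynomial of 2×2 Sigma:
  det(Sigma - λI) = λ² - trace · λ + det = 0.
  trace = 10 + 2 = 12, det = 10·2 - (-4)² = 4.
Step 2 — discriminant:
  Δ = trace² - 4·det = 144 - 16 = 128.
Step 3 — eigenvalues:
  λ = (trace ± √Δ)/2 = (12 ± 11.3137)/2,
  λ_1 = 11.6569,  λ_2 = 0.3431.

Step 4 — unit eigenvector for λ_1: solve (Sigma - λ_1 I)v = 0. First row:
  (10 - 11.6569)·v_x + (-4)·v_y = 0, i.e. (-1.6569)·v_x + (-4)·v_y = 0,
  so v ∝ (b, λ_1 - a) = (-4, 1.6569); multiply by -1 so the first entry is positive: u = (4, -1.6569).
  ||u|| = √((4)² + (-1.6569)²) = √(18.7452) ≈ 4.3296,
  v_1 = u/||u|| ≈ (0.9239, -0.3827) (||v_1|| = 1).

λ_1 = 11.6569,  λ_2 = 0.3431;  v_1 ≈ (0.9239, -0.3827)


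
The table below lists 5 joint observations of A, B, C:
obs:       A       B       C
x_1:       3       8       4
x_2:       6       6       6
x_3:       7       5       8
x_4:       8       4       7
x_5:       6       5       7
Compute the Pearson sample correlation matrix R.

Step 1 — column means:
  mean(A) = (3 + 6 + 7 + 8 + 6) / 5 = 30/5 = 6
  mean(B) = (8 + 6 + 5 + 4 + 5) / 5 = 28/5 = 5.6
  mean(C) = (4 + 6 + 8 + 7 + 7) / 5 = 32/5 = 6.4

Step 2 — sample variances and covariances s[i,j] = (1/(n-1)) · Σ_k (x_{k,i} - mean_i) · (x_{k,j} - mean_j), with n-1 = 4:
  s[A,A] = ((-3)·(-3) + (0)·(0) + (1)·(1) + (2)·(2) + (0)·(0)) / 4 = 14/4 = 3.5
  s[A,B] = ((-3)·(2.4) + (0)·(0.4) + (1)·(-0.6) + (2)·(-1.6) + (0)·(-0.6)) / 4 = -11/4 = -2.75
  s[A,C] = ((-3)·(-2.4) + (0)·(-0.4) + (1)·(1.6) + (2)·(0.6) + (0)·(0.6)) / 4 = 10/4 = 2.5
  s[B,B] = ((2.4)·(2.4) + (0.4)·(0.4) + (-0.6)·(-0.6) + (-1.6)·(-1.6) + (-0.6)·(-0.6)) / 4 = 9.2/4 = 2.3
  s[B,C] = ((2.4)·(-2.4) + (0.4)·(-0.4) + (-0.6)·(1.6) + (-1.6)·(0.6) + (-0.6)·(0.6)) / 4 = -8.2/4 = -2.05
  s[C,C] = ((-2.4)·(-2.4) + (-0.4)·(-0.4) + (1.6)·(1.6) + (0.6)·(0.6) + (0.6)·(0.6)) / 4 = 9.2/4 = 2.3
  Sample standard deviations s_i = √(s[i,i]):
  s(A) = √(3.5) = 1.8708
  s(B) = √(2.3) = 1.5166
  s(C) = √(2.3) = 1.5166

Step 3 — r_{ij} = s_{ij} / (s_i · s_j):
  r[A,A] = 1 (diagonal).
  r[A,B] = -2.75 / (1.8708 · 1.5166) = -2.75 / 2.8373 = -0.9692
  r[A,C] = 2.5 / (1.8708 · 1.5166) = 2.5 / 2.8373 = 0.8811
  r[B,B] = 1 (diagonal).
  r[B,C] = -2.05 / (1.5166 · 1.5166) = -2.05 / 2.3 = -0.8913
  r[C,C] = 1 (diagonal).

R is symmetric with unit diagonal. Assembling:

R = [[1, -0.9692, 0.8811],
 [-0.9692, 1, -0.8913],
 [0.8811, -0.8913, 1]]


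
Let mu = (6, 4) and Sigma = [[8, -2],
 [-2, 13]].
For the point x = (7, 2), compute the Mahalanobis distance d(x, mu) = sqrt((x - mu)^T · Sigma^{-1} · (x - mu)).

Step 1 — centre the observation: (x - mu) = (1, -2).

Step 2 — invert Sigma. det(Sigma) = 8·13 - (-2)² = 100.
  Sigma^{-1} = (1/det) · [[d, -b], [-b, a]] = [[0.13, 0.02],
 [0.02, 0.08]].

Step 3 — form the quadratic (x - mu)^T · Sigma^{-1} · (x - mu):
  Sigma^{-1} · (x - mu) = (0.09, -0.14).
  (x - mu)^T · [Sigma^{-1} · (x - mu)] = (1)·(0.09) + (-2)·(-0.14) = 0.37.

Step 4 — take square root: d = √(0.37) ≈ 0.6083.

d(x, mu) = √(0.37) ≈ 0.6083


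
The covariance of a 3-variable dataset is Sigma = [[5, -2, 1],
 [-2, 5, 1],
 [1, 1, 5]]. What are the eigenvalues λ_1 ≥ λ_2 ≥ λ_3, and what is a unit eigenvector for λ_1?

Step 1 — characteristic polynomial p(λ) = det(λI - Sigma) = λ³ - tr·λ² + c_1·λ - det, where tr = trace, c_1 = sum of the principal 2×2 minors, det = det(Sigma):
  tr = 5 + 5 + 5 = 15,
  c_1 = (5·5 - (-2)²) + (5·5 - (1)²) + (5·5 - (1)²) = 21 + 24 + 24 = 69,
  det = 5·(5·5 - (1)²) - (-2)·((-2)·5 - (1)·(1)) + (1)·((-2)·(1) - 5·(1)) = 5·(24) - (-2)·(-11) + (1)·(-7) = 91.
  So p(λ) = λ³ - 15λ² + 69λ - 91.
Step 2 — look for an integer root (rational root theorem: any rational root is an integer divisor of 91). Testing λ = 7:
  p(7) = 343 - 735 + 483 - 91 = 0  ✓
  Dividing out (λ - 7): p(λ) = (λ - 7)(λ² - 8λ + 13).
Step 3 — remaining eigenvalues from the quadratic λ² - 8λ + 13 = 0:
  Δ = 8² - 4·13 = 64 - 52 = 12,  λ = (8 ± √12)/2 = (8 ± 3.4641)/2 ≈ 5.7321 or 2.2679.
  Sorted: λ_1 = 7,  λ_2 = 5.7321,  λ_3 = 2.2679  (check: sum = 15 = tr ✓).

Step 4 — unit eigenvector for λ_1 = 7: v spans the null space of (Sigma - λ_1 I), whose rows are
  r_1 = (-2, -2, 1),  r_2 = (-2, -2, 1),  r_3 = (1, 1, -2).
  v is orthogonal to every row, so take v ∝ r_1 × r_3 = ((-2)·(-2) - (1)·(1), (1)·(1) - (-2)·(-2), (-2)·(1) - (-2)·(1)) = (3, -3, 0).
  Rescale (divide by 3): u = (1, -1, 0).
  ||u|| = √((1)² + (-1)² + (0)²) = √(2) ≈ 1.4142,  v_1 = u/||u|| ≈ (0.7071, -0.7071, 0) (||v_1|| = 1).

λ_1 = 7,  λ_2 = 5.7321,  λ_3 = 2.2679;  v_1 ≈ (0.7071, -0.7071, 0)


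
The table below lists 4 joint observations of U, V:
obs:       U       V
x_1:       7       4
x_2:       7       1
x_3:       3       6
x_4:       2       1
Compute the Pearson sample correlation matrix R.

Step 1 — column means:
  mean(U) = (7 + 7 + 3 + 2) / 4 = 19/4 = 4.75
  mean(V) = (4 + 1 + 6 + 1) / 4 = 12/4 = 3

Step 2 — sample variances and covariances s[i,j] = (1/(n-1)) · Σ_k (x_{k,i} - mean_i) · (x_{k,j} - mean_j), with n-1 = 3:
  s[U,U] = ((2.25)·(2.25) + (2.25)·(2.25) + (-1.75)·(-1.75) + (-2.75)·(-2.75)) / 3 = 20.75/3 = 6.9167
  s[U,V] = ((2.25)·(1) + (2.25)·(-2) + (-1.75)·(3) + (-2.75)·(-2)) / 3 = -2/3 = -0.6667
  s[V,V] = ((1)·(1) + (-2)·(-2) + (3)·(3) + (-2)·(-2)) / 3 = 18/3 = 6
  Sample standard deviations s_i = √(s[i,i]):
  s(U) = √(6.9167) = 2.63
  s(V) = √(6) = 2.4495

Step 3 — r_{ij} = s_{ij} / (s_i · s_j):
  r[U,U] = 1 (diagonal).
  r[U,V] = -0.6667 / (2.63 · 2.4495) = -0.6667 / 6.442 = -0.1035
  r[V,V] = 1 (diagonal).

R is symmetric with unit diagonal. Assembling:

R = [[1, -0.1035],
 [-0.1035, 1]]


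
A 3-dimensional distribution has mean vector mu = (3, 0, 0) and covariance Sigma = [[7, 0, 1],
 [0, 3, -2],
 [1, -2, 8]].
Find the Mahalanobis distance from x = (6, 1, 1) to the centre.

Step 1 — centre the observation: (x - mu) = (3, 1, 1).

Step 2 — invert Sigma (cofactor / det for 3×3, or solve directly):
  Sigma^{-1} = [[0.146, -0.0146, -0.0219],
 [-0.0146, 0.4015, 0.1022],
 [-0.0219, 0.1022, 0.1533]].

Step 3 — form the quadratic (x - mu)^T · Sigma^{-1} · (x - mu):
  Sigma^{-1} · (x - mu) = (0.4015, 0.4599, 0.1898).
  (x - mu)^T · [Sigma^{-1} · (x - mu)] = (3)·(0.4015) + (1)·(0.4599) + (1)·(0.1898) = 1.854.

Step 4 — take square root: d = √(1.854) ≈ 1.3616.

d(x, mu) = √(1.854) ≈ 1.3616


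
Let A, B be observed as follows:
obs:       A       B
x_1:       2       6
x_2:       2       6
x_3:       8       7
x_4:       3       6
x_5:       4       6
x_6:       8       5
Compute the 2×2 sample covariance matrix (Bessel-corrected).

Step 1 — column means:
  mean(A) = (2 + 2 + 8 + 3 + 4 + 8) / 6 = 27/6 = 4.5
  mean(B) = (6 + 6 + 7 + 6 + 6 + 5) / 6 = 36/6 = 6

Step 2 — sample covariance S[i,j] = (1/(n-1)) · Σ_k (x_{k,i} - mean_i) · (x_{k,j} - mean_j), with n-1 = 5.
  S[A,A] = ((-2.5)·(-2.5) + (-2.5)·(-2.5) + (3.5)·(3.5) + (-1.5)·(-1.5) + (-0.5)·(-0.5) + (3.5)·(3.5)) / 5 = 39.5/5 = 7.9
  S[A,B] = ((-2.5)·(0) + (-2.5)·(0) + (3.5)·(1) + (-1.5)·(0) + (-0.5)·(0) + (3.5)·(-1)) / 5 = 0/5 = 0
  S[B,B] = ((0)·(0) + (0)·(0) + (1)·(1) + (0)·(0) + (0)·(0) + (-1)·(-1)) / 5 = 2/5 = 0.4

S is symmetric (S[j,i] = S[i,j]). Assembling:

S = [[7.9, 0],
 [0, 0.4]]


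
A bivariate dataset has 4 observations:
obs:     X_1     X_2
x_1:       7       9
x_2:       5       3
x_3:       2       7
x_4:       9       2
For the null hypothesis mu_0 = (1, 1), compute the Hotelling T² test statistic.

Step 1 — sample mean vector:
  mean(X_1) = (7 + 5 + 2 + 9) / 4 = 23/4 = 5.75
  mean(X_2) = (9 + 3 + 7 + 2) / 4 = 21/4 = 5.25
  x̄ = (5.75, 5.25),  deviation x̄ - mu_0 = (5.75, 5.25) - (1, 1) = (4.75, 4.25).

Step 2 — sample covariance matrix, S[i,j] = (1/(n-1)) · Σ_k (x_{k,i} - mean_i) · (x_{k,j} - mean_j), divisor n-1 = 3:
  S[X_1,X_1] = ((1.25)·(1.25) + (-0.75)·(-0.75) + (-3.75)·(-3.75) + (3.25)·(3.25)) / 3 = 26.75/3 = 8.9167
  S[X_1,X_2] = ((1.25)·(3.75) + (-0.75)·(-2.25) + (-3.75)·(1.75) + (3.25)·(-3.25)) / 3 = -10.75/3 = -3.5833
  S[X_2,X_2] = ((3.75)·(3.75) + (-2.25)·(-2.25) + (1.75)·(1.75) + (-3.25)·(-3.25)) / 3 = 32.75/3 = 10.9167
  S = [[8.9167, -3.5833],
 [-3.5833, 10.9167]].

Step 3 — invert S. det(S) = 8.9167·10.9167 - (-3.5833)² = 84.5.
  S^{-1} = (1/det) · [[d, -b], [-b, a]] = [[0.1292, 0.0424],
 [0.0424, 0.1055]].

Step 4 — quadratic form (x̄ - mu_0)^T · S^{-1} · (x̄ - mu_0):
  S^{-1} · (x̄ - mu_0) = (0.7939, 0.6499),
  (x̄ - mu_0)^T · [...] = (4.75)·(0.7939) + (4.25)·(0.6499) = 6.533.

Step 5 — scale by n: T² = 4 · 6.533 = 26.1321.

T² ≈ 26.1321


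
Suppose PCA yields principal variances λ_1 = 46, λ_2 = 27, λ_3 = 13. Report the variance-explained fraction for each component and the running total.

Step 1 — total variance = trace(Sigma) = Σ λ_i = 46 + 27 + 13 = 86.

Step 2 — fraction explained by component i = λ_i / Σ λ:
  PC1: 46/86 = 0.5349
  PC2: 27/86 = 0.314
  PC3: 13/86 = 0.1512

Step 3 — cumulative fraction after k components = (λ_1 + ... + λ_k) / Σ λ:
  k = 1: 46/86 = 0.5349
  k = 2: (46 + 27)/86 = 73/86 = 0.8488
  k = 3: (46 + 27 + 13)/86 = 86/86 = 1

Summary (fraction, with percent):

explained: PC1 0.5349 (53.49%), PC2 0.314 (31.4%), PC3 0.1512 (15.12%);  cumulative: 0.5349, 0.8488, 1


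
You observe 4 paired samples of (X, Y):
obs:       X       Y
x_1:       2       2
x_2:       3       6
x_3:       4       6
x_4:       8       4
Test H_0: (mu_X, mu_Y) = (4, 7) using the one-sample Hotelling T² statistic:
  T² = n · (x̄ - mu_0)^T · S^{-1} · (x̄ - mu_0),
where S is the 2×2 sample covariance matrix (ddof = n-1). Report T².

Step 1 — sample mean vector:
  mean(X) = (2 + 3 + 4 + 8) / 4 = 17/4 = 4.25
  mean(Y) = (2 + 6 + 6 + 4) / 4 = 18/4 = 4.5
  x̄ = (4.25, 4.5),  deviation x̄ - mu_0 = (4.25, 4.5) - (4, 7) = (0.25, -2.5).

Step 2 — sample covariance matrix, S[i,j] = (1/(n-1)) · Σ_k (x_{k,i} - mean_i) · (x_{k,j} - mean_j), divisor n-1 = 3:
  S[X,X] = ((-2.25)·(-2.25) + (-1.25)·(-1.25) + (-0.25)·(-0.25) + (3.75)·(3.75)) / 3 = 20.75/3 = 6.9167
  S[X,Y] = ((-2.25)·(-2.5) + (-1.25)·(1.5) + (-0.25)·(1.5) + (3.75)·(-0.5)) / 3 = 1.5/3 = 0.5
  S[Y,Y] = ((-2.5)·(-2.5) + (1.5)·(1.5) + (1.5)·(1.5) + (-0.5)·(-0.5)) / 3 = 11/3 = 3.6667
  S = [[6.9167, 0.5],
 [0.5, 3.6667]].

Step 3 — invert S. det(S) = 6.9167·3.6667 - (0.5)² = 25.1111.
  S^{-1} = (1/det) · [[d, -b], [-b, a]] = [[0.146, -0.0199],
 [-0.0199, 0.2754]].

Step 4 — quadratic form (x̄ - mu_0)^T · S^{-1} · (x̄ - mu_0):
  S^{-1} · (x̄ - mu_0) = (0.0863, -0.6936),
  (x̄ - mu_0)^T · [...] = (0.25)·(0.0863) + (-2.5)·(-0.6936) = 1.7555.

Step 5 — scale by n: T² = 4 · 1.7555 = 7.0221.

T² ≈ 7.0221


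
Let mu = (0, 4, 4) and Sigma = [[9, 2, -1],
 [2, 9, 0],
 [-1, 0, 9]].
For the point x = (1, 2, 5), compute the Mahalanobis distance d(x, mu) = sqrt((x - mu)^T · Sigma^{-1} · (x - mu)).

Step 1 — centre the observation: (x - mu) = (1, -2, 1).

Step 2 — invert Sigma (cofactor / det for 3×3, or solve directly):
  Sigma^{-1} = [[0.1184, -0.0263, 0.0132],
 [-0.0263, 0.117, -0.0029],
 [0.0132, -0.0029, 0.1126]].

Step 3 — form the quadratic (x - mu)^T · Sigma^{-1} · (x - mu):
  Sigma^{-1} · (x - mu) = (0.1842, -0.2632, 0.1316).
  (x - mu)^T · [Sigma^{-1} · (x - mu)] = (1)·(0.1842) + (-2)·(-0.2632) + (1)·(0.1316) = 0.8421.

Step 4 — take square root: d = √(0.8421) ≈ 0.9177.

d(x, mu) = √(0.8421) ≈ 0.9177


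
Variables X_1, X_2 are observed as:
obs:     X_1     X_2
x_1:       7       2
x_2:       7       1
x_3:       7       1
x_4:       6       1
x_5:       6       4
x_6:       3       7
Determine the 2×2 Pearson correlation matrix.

Step 1 — column means:
  mean(X_1) = (7 + 7 + 7 + 6 + 6 + 3) / 6 = 36/6 = 6
  mean(X_2) = (2 + 1 + 1 + 1 + 4 + 7) / 6 = 16/6 = 2.6667

Step 2 — sample variances and covariances s[i,j] = (1/(n-1)) · Σ_k (x_{k,i} - mean_i) · (x_{k,j} - mean_j), with n-1 = 5:
  s[X_1,X_1] = ((1)·(1) + (1)·(1) + (1)·(1) + (0)·(0) + (0)·(0) + (-3)·(-3)) / 5 = 12/5 = 2.4
  s[X_1,X_2] = ((1)·(-0.6667) + (1)·(-1.6667) + (1)·(-1.6667) + (0)·(-1.6667) + (0)·(1.3333) + (-3)·(4.3333)) / 5 = -17/5 = -3.4
  s[X_2,X_2] = ((-0.6667)·(-0.6667) + (-1.6667)·(-1.6667) + (-1.6667)·(-1.6667) + (-1.6667)·(-1.6667) + (1.3333)·(1.3333) + (4.3333)·(4.3333)) / 5 = 29.3333/5 = 5.8667
  Sample standard deviations s_i = √(s[i,i]):
  s(X_1) = √(2.4) = 1.5492
  s(X_2) = √(5.8667) = 2.4221

Step 3 — r_{ij} = s_{ij} / (s_i · s_j):
  r[X_1,X_1] = 1 (diagonal).
  r[X_1,X_2] = -3.4 / (1.5492 · 2.4221) = -3.4 / 3.7523 = -0.9061
  r[X_2,X_2] = 1 (diagonal).

R is symmetric with unit diagonal. Assembling:

R = [[1, -0.9061],
 [-0.9061, 1]]


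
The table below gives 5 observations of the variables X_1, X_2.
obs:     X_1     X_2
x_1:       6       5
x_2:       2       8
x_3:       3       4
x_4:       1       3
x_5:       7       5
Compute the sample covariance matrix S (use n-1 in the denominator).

Step 1 — column means:
  mean(X_1) = (6 + 2 + 3 + 1 + 7) / 5 = 19/5 = 3.8
  mean(X_2) = (5 + 8 + 4 + 3 + 5) / 5 = 25/5 = 5

Step 2 — sample covariance S[i,j] = (1/(n-1)) · Σ_k (x_{k,i} - mean_i) · (x_{k,j} - mean_j), with n-1 = 4.
  S[X_1,X_1] = ((2.2)·(2.2) + (-1.8)·(-1.8) + (-0.8)·(-0.8) + (-2.8)·(-2.8) + (3.2)·(3.2)) / 4 = 26.8/4 = 6.7
  S[X_1,X_2] = ((2.2)·(0) + (-1.8)·(3) + (-0.8)·(-1) + (-2.8)·(-2) + (3.2)·(0)) / 4 = 1/4 = 0.25
  S[X_2,X_2] = ((0)·(0) + (3)·(3) + (-1)·(-1) + (-2)·(-2) + (0)·(0)) / 4 = 14/4 = 3.5

S is symmetric (S[j,i] = S[i,j]). Assembling:

S = [[6.7, 0.25],
 [0.25, 3.5]]


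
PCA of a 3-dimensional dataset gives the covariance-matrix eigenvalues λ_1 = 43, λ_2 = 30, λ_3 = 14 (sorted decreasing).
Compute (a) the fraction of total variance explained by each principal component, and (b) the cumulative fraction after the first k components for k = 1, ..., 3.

Step 1 — total variance = trace(Sigma) = Σ λ_i = 43 + 30 + 14 = 87.

Step 2 — fraction explained by component i = λ_i / Σ λ:
  PC1: 43/87 = 0.4943
  PC2: 30/87 = 0.3448
  PC3: 14/87 = 0.1609

Step 3 — cumulative fraction after k components = (λ_1 + ... + λ_k) / Σ λ:
  k = 1: 43/87 = 0.4943
  k = 2: (43 + 30)/87 = 73/87 = 0.8391
  k = 3: (43 + 30 + 14)/87 = 87/87 = 1

Summary (fraction, with percent):

explained: PC1 0.4943 (49.43%), PC2 0.3448 (34.48%), PC3 0.1609 (16.09%);  cumulative: 0.4943, 0.8391, 1


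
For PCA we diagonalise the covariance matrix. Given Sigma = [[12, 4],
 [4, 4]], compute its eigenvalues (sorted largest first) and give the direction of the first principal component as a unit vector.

Step 1 — characteristic polynomial of 2×2 Sigma:
  det(Sigma - λI) = λ² - trace · λ + det = 0.
  trace = 12 + 4 = 16, det = 12·4 - (4)² = 32.
Step 2 — discriminant:
  Δ = trace² - 4·det = 256 - 128 = 128.
Step 3 — eigenvalues:
  λ = (trace ± √Δ)/2 = (16 ± 11.3137)/2,
  λ_1 = 13.6569,  λ_2 = 2.3431.

Step 4 — unit eigenvector for λ_1: solve (Sigma - λ_1 I)v = 0. First row:
  (12 - 13.6569)·v_x + (4)·v_y = 0, i.e. (-1.6569)·v_x + (4)·v_y = 0,
  so v ∝ (b, λ_1 - a) = (4, 1.6569) = u.
  ||u|| = √((4)² + (1.6569)²) = √(18.7452) ≈ 4.3296,
  v_1 = u/||u|| ≈ (0.9239, 0.3827) (||v_1|| = 1).

λ_1 = 13.6569,  λ_2 = 2.3431;  v_1 ≈ (0.9239, 0.3827)


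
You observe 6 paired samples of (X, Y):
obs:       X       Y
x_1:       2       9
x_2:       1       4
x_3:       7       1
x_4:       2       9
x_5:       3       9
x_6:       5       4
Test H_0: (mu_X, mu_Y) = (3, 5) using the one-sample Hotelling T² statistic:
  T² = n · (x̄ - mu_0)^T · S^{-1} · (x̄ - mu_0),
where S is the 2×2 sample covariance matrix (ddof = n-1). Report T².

Step 1 — sample mean vector:
  mean(X) = (2 + 1 + 7 + 2 + 3 + 5) / 6 = 20/6 = 3.3333
  mean(Y) = (9 + 4 + 1 + 9 + 9 + 4) / 6 = 36/6 = 6
  x̄ = (3.3333, 6),  deviation x̄ - mu_0 = (3.3333, 6) - (3, 5) = (0.3333, 1).

Step 2 — sample covariance matrix, S[i,j] = (1/(n-1)) · Σ_k (x_{k,i} - mean_i) · (x_{k,j} - mean_j), divisor n-1 = 5:
  S[X,X] = ((-1.3333)·(-1.3333) + (-2.3333)·(-2.3333) + (3.6667)·(3.6667) + (-1.3333)·(-1.3333) + (-0.3333)·(-0.3333) + (1.6667)·(1.6667)) / 5 = 25.3333/5 = 5.0667
  S[X,Y] = ((-1.3333)·(3) + (-2.3333)·(-2) + (3.6667)·(-5) + (-1.3333)·(3) + (-0.3333)·(3) + (1.6667)·(-2)) / 5 = -26/5 = -5.2
  S[Y,Y] = ((3)·(3) + (-2)·(-2) + (-5)·(-5) + (3)·(3) + (3)·(3) + (-2)·(-2)) / 5 = 60/5 = 12
  S = [[5.0667, -5.2],
 [-5.2, 12]].

Step 3 — invert S. det(S) = 5.0667·12 - (-5.2)² = 33.76.
  S^{-1} = (1/det) · [[d, -b], [-b, a]] = [[0.3555, 0.154],
 [0.154, 0.1501]].

Step 4 — quadratic form (x̄ - mu_0)^T · S^{-1} · (x̄ - mu_0):
  S^{-1} · (x̄ - mu_0) = (0.2725, 0.2014),
  (x̄ - mu_0)^T · [...] = (0.3333)·(0.2725) + (1)·(0.2014) = 0.2923.

Step 5 — scale by n: T² = 6 · 0.2923 = 1.7536.

T² ≈ 1.7536


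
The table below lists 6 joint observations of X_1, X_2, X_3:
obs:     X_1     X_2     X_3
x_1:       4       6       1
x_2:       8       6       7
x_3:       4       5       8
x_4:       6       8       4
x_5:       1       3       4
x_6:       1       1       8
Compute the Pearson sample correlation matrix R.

Step 1 — column means:
  mean(X_1) = (4 + 8 + 4 + 6 + 1 + 1) / 6 = 24/6 = 4
  mean(X_2) = (6 + 6 + 5 + 8 + 3 + 1) / 6 = 29/6 = 4.8333
  mean(X_3) = (1 + 7 + 8 + 4 + 4 + 8) / 6 = 32/6 = 5.3333

Step 2 — sample variances and covariances s[i,j] = (1/(n-1)) · Σ_k (x_{k,i} - mean_i) · (x_{k,j} - mean_j), with n-1 = 5:
  s[X_1,X_1] = ((0)·(0) + (4)·(4) + (0)·(0) + (2)·(2) + (-3)·(-3) + (-3)·(-3)) / 5 = 38/5 = 7.6
  s[X_1,X_2] = ((0)·(1.1667) + (4)·(1.1667) + (0)·(0.1667) + (2)·(3.1667) + (-3)·(-1.8333) + (-3)·(-3.8333)) / 5 = 28/5 = 5.6
  s[X_1,X_3] = ((0)·(-4.3333) + (4)·(1.6667) + (0)·(2.6667) + (2)·(-1.3333) + (-3)·(-1.3333) + (-3)·(2.6667)) / 5 = 0/5 = 0
  s[X_2,X_2] = ((1.1667)·(1.1667) + (1.1667)·(1.1667) + (0.1667)·(0.1667) + (3.1667)·(3.1667) + (-1.8333)·(-1.8333) + (-3.8333)·(-3.8333)) / 5 = 30.8333/5 = 6.1667
  s[X_2,X_3] = ((1.1667)·(-4.3333) + (1.1667)·(1.6667) + (0.1667)·(2.6667) + (3.1667)·(-1.3333) + (-1.8333)·(-1.3333) + (-3.8333)·(2.6667)) / 5 = -14.6667/5 = -2.9333
  s[X_3,X_3] = ((-4.3333)·(-4.3333) + (1.6667)·(1.6667) + (2.6667)·(2.6667) + (-1.3333)·(-1.3333) + (-1.3333)·(-1.3333) + (2.6667)·(2.6667)) / 5 = 39.3333/5 = 7.8667
  Sample standard deviations s_i = √(s[i,i]):
  s(X_1) = √(7.6) = 2.7568
  s(X_2) = √(6.1667) = 2.4833
  s(X_3) = √(7.8667) = 2.8048

Step 3 — r_{ij} = s_{ij} / (s_i · s_j):
  r[X_1,X_1] = 1 (diagonal).
  r[X_1,X_2] = 5.6 / (2.7568 · 2.4833) = 5.6 / 6.8459 = 0.818
  r[X_1,X_3] = 0 / (2.7568 · 2.8048) = 0 / 7.7322 = 0
  r[X_2,X_2] = 1 (diagonal).
  r[X_2,X_3] = -2.9333 / (2.4833 · 2.8048) = -2.9333 / 6.965 = -0.4212
  r[X_3,X_3] = 1 (diagonal).

R is symmetric with unit diagonal. Assembling:

R = [[1, 0.818, 0],
 [0.818, 1, -0.4212],
 [0, -0.4212, 1]]


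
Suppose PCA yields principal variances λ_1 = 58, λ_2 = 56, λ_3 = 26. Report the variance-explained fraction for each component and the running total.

Step 1 — total variance = trace(Sigma) = Σ λ_i = 58 + 56 + 26 = 140.

Step 2 — fraction explained by component i = λ_i / Σ λ:
  PC1: 58/140 = 0.4143
  PC2: 56/140 = 0.4
  PC3: 26/140 = 0.1857

Step 3 — cumulative fraction after k components = (λ_1 + ... + λ_k) / Σ λ:
  k = 1: 58/140 = 0.4143
  k = 2: (58 + 56)/140 = 114/140 = 0.8143
  k = 3: (58 + 56 + 26)/140 = 140/140 = 1

Summary (fraction, with percent):

explained: PC1 0.4143 (41.43%), PC2 0.4 (40%), PC3 0.1857 (18.57%);  cumulative: 0.4143, 0.8143, 1


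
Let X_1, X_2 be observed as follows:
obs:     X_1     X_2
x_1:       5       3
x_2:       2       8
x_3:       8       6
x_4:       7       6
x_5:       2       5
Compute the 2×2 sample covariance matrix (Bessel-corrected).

Step 1 — column means:
  mean(X_1) = (5 + 2 + 8 + 7 + 2) / 5 = 24/5 = 4.8
  mean(X_2) = (3 + 8 + 6 + 6 + 5) / 5 = 28/5 = 5.6

Step 2 — sample covariance S[i,j] = (1/(n-1)) · Σ_k (x_{k,i} - mean_i) · (x_{k,j} - mean_j), with n-1 = 4.
  S[X_1,X_1] = ((0.2)·(0.2) + (-2.8)·(-2.8) + (3.2)·(3.2) + (2.2)·(2.2) + (-2.8)·(-2.8)) / 4 = 30.8/4 = 7.7
  S[X_1,X_2] = ((0.2)·(-2.6) + (-2.8)·(2.4) + (3.2)·(0.4) + (2.2)·(0.4) + (-2.8)·(-0.6)) / 4 = -3.4/4 = -0.85
  S[X_2,X_2] = ((-2.6)·(-2.6) + (2.4)·(2.4) + (0.4)·(0.4) + (0.4)·(0.4) + (-0.6)·(-0.6)) / 4 = 13.2/4 = 3.3

S is symmetric (S[j,i] = S[i,j]). Assembling:

S = [[7.7, -0.85],
 [-0.85, 3.3]]


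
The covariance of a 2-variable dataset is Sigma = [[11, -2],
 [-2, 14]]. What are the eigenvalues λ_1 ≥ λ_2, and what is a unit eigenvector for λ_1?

Step 1 — characteristic polynomial of 2×2 Sigma:
  det(Sigma - λI) = λ² - trace · λ + det = 0.
  trace = 11 + 14 = 25, det = 11·14 - (-2)² = 150.
Step 2 — discriminant:
  Δ = trace² - 4·det = 625 - 600 = 25.
Step 3 — eigenvalues:
  λ = (trace ± √Δ)/2 = (25 ± 5)/2,
  λ_1 = 15,  λ_2 = 10.

Step 4 — unit eigenvector for λ_1: solve (Sigma - λ_1 I)v = 0. First row:
  (11 - 15)·v_x + (-2)·v_y = 0, i.e. (-4)·v_x + (-2)·v_y = 0,
  so v ∝ (b, λ_1 - a) = (-2, 4); multiply by -1 so the first entry is positive: u = (2, -4).
  ||u|| = √((2)² + (-4)²) = √(20) ≈ 4.4721,
  v_1 = u/||u|| ≈ (0.4472, -0.8944) (||v_1|| = 1).

λ_1 = 15,  λ_2 = 10;  v_1 ≈ (0.4472, -0.8944)


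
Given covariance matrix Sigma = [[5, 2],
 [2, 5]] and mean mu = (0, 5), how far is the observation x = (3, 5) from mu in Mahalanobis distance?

Step 1 — centre the observation: (x - mu) = (3, 0).

Step 2 — invert Sigma. det(Sigma) = 5·5 - (2)² = 21.
  Sigma^{-1} = (1/det) · [[d, -b], [-b, a]] = [[0.2381, -0.0952],
 [-0.0952, 0.2381]].

Step 3 — form the quadratic (x - mu)^T · Sigma^{-1} · (x - mu):
  Sigma^{-1} · (x - mu) = (0.7143, -0.2857).
  (x - mu)^T · [Sigma^{-1} · (x - mu)] = (3)·(0.7143) + (0)·(-0.2857) = 2.1429.

Step 4 — take square root: d = √(2.1429) ≈ 1.4639.

d(x, mu) = √(2.1429) ≈ 1.4639


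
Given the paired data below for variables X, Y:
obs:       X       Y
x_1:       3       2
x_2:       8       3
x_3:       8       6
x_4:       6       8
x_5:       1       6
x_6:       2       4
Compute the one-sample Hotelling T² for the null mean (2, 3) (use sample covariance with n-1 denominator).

Step 1 — sample mean vector:
  mean(X) = (3 + 8 + 8 + 6 + 1 + 2) / 6 = 28/6 = 4.6667
  mean(Y) = (2 + 3 + 6 + 8 + 6 + 4) / 6 = 29/6 = 4.8333
  x̄ = (4.6667, 4.8333),  deviation x̄ - mu_0 = (4.6667, 4.8333) - (2, 3) = (2.6667, 1.8333).

Step 2 — sample covariance matrix, S[i,j] = (1/(n-1)) · Σ_k (x_{k,i} - mean_i) · (x_{k,j} - mean_j), divisor n-1 = 5:
  S[X,X] = ((-1.6667)·(-1.6667) + (3.3333)·(3.3333) + (3.3333)·(3.3333) + (1.3333)·(1.3333) + (-3.6667)·(-3.6667) + (-2.6667)·(-2.6667)) / 5 = 47.3333/5 = 9.4667
  S[X,Y] = ((-1.6667)·(-2.8333) + (3.3333)·(-1.8333) + (3.3333)·(1.1667) + (1.3333)·(3.1667) + (-3.6667)·(1.1667) + (-2.6667)·(-0.8333)) / 5 = 4.6667/5 = 0.9333
  S[Y,Y] = ((-2.8333)·(-2.8333) + (-1.8333)·(-1.8333) + (1.1667)·(1.1667) + (3.1667)·(3.1667) + (1.1667)·(1.1667) + (-0.8333)·(-0.8333)) / 5 = 24.8333/5 = 4.9667
  S = [[9.4667, 0.9333],
 [0.9333, 4.9667]].

Step 3 — invert S. det(S) = 9.4667·4.9667 - (0.9333)² = 46.1467.
  S^{-1} = (1/det) · [[d, -b], [-b, a]] = [[0.1076, -0.0202],
 [-0.0202, 0.2051]].

Step 4 — quadratic form (x̄ - mu_0)^T · S^{-1} · (x̄ - mu_0):
  S^{-1} · (x̄ - mu_0) = (0.2499, 0.3222),
  (x̄ - mu_0)^T · [...] = (2.6667)·(0.2499) + (1.8333)·(0.3222) = 1.2571.

Step 5 — scale by n: T² = 6 · 1.2571 = 7.5426.

T² ≈ 7.5426


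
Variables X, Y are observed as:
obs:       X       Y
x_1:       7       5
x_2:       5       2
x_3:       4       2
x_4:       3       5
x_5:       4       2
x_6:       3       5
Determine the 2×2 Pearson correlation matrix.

Step 1 — column means:
  mean(X) = (7 + 5 + 4 + 3 + 4 + 3) / 6 = 26/6 = 4.3333
  mean(Y) = (5 + 2 + 2 + 5 + 2 + 5) / 6 = 21/6 = 3.5

Step 2 — sample variances and covariances s[i,j] = (1/(n-1)) · Σ_k (x_{k,i} - mean_i) · (x_{k,j} - mean_j), with n-1 = 5:
  s[X,X] = ((2.6667)·(2.6667) + (0.6667)·(0.6667) + (-0.3333)·(-0.3333) + (-1.3333)·(-1.3333) + (-0.3333)·(-0.3333) + (-1.3333)·(-1.3333)) / 5 = 11.3333/5 = 2.2667
  s[X,Y] = ((2.6667)·(1.5) + (0.6667)·(-1.5) + (-0.3333)·(-1.5) + (-1.3333)·(1.5) + (-0.3333)·(-1.5) + (-1.3333)·(1.5)) / 5 = 0/5 = 0
  s[Y,Y] = ((1.5)·(1.5) + (-1.5)·(-1.5) + (-1.5)·(-1.5) + (1.5)·(1.5) + (-1.5)·(-1.5) + (1.5)·(1.5)) / 5 = 13.5/5 = 2.7
  Sample standard deviations s_i = √(s[i,i]):
  s(X) = √(2.2667) = 1.5055
  s(Y) = √(2.7) = 1.6432

Step 3 — r_{ij} = s_{ij} / (s_i · s_j):
  r[X,X] = 1 (diagonal).
  r[X,Y] = 0 / (1.5055 · 1.6432) = 0 / 2.4739 = 0
  r[Y,Y] = 1 (diagonal).

R is symmetric with unit diagonal. Assembling:

R = [[1, 0],
 [0, 1]]


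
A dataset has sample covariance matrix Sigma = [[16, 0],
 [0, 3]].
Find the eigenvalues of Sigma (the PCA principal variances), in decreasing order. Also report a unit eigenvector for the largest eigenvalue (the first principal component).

Step 1 — characteristic polynomial of 2×2 Sigma:
  det(Sigma - λI) = λ² - trace · λ + det = 0.
  trace = 16 + 3 = 19, det = 16·3 - (0)² = 48.
Step 2 — discriminant:
  Δ = trace² - 4·det = 361 - 192 = 169.
Step 3 — eigenvalues:
  λ = (trace ± √Δ)/2 = (19 ± 13)/2,
  λ_1 = 16,  λ_2 = 3.

Step 4 — unit eigenvector for λ_1: Sigma is diagonal, so its eigenvectors are the coordinate axes. λ_1 = 16 is the diagonal entry on the first coordinate axis, hence
  v_1 = (1, 0) (||v_1|| = 1).

λ_1 = 16,  λ_2 = 3;  v_1 ≈ (1, 0)


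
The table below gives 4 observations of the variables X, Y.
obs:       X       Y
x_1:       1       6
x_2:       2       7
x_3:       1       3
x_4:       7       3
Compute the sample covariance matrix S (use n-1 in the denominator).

Step 1 — column means:
  mean(X) = (1 + 2 + 1 + 7) / 4 = 11/4 = 2.75
  mean(Y) = (6 + 7 + 3 + 3) / 4 = 19/4 = 4.75

Step 2 — sample covariance S[i,j] = (1/(n-1)) · Σ_k (x_{k,i} - mean_i) · (x_{k,j} - mean_j), with n-1 = 3.
  S[X,X] = ((-1.75)·(-1.75) + (-0.75)·(-0.75) + (-1.75)·(-1.75) + (4.25)·(4.25)) / 3 = 24.75/3 = 8.25
  S[X,Y] = ((-1.75)·(1.25) + (-0.75)·(2.25) + (-1.75)·(-1.75) + (4.25)·(-1.75)) / 3 = -8.25/3 = -2.75
  S[Y,Y] = ((1.25)·(1.25) + (2.25)·(2.25) + (-1.75)·(-1.75) + (-1.75)·(-1.75)) / 3 = 12.75/3 = 4.25

S is symmetric (S[j,i] = S[i,j]). Assembling:

S = [[8.25, -2.75],
 [-2.75, 4.25]]


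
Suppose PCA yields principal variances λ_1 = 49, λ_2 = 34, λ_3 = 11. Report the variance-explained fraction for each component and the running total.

Step 1 — total variance = trace(Sigma) = Σ λ_i = 49 + 34 + 11 = 94.

Step 2 — fraction explained by component i = λ_i / Σ λ:
  PC1: 49/94 = 0.5213
  PC2: 34/94 = 0.3617
  PC3: 11/94 = 0.117

Step 3 — cumulative fraction after k components = (λ_1 + ... + λ_k) / Σ λ:
  k = 1: 49/94 = 0.5213
  k = 2: (49 + 34)/94 = 83/94 = 0.883
  k = 3: (49 + 34 + 11)/94 = 94/94 = 1

Summary (fraction, with percent):

explained: PC1 0.5213 (52.13%), PC2 0.3617 (36.17%), PC3 0.117 (11.7%);  cumulative: 0.5213, 0.883, 1


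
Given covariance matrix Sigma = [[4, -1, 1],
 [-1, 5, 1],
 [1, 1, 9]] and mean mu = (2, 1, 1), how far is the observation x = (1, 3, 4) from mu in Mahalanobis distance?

Step 1 — centre the observation: (x - mu) = (-1, 2, 3).

Step 2 — invert Sigma (cofactor / det for 3×3, or solve directly):
  Sigma^{-1} = [[0.275, 0.0625, -0.0375],
 [0.0625, 0.2188, -0.0312],
 [-0.0375, -0.0312, 0.1188]].

Step 3 — form the quadratic (x - mu)^T · Sigma^{-1} · (x - mu):
  Sigma^{-1} · (x - mu) = (-0.2625, 0.2812, 0.3313).
  (x - mu)^T · [Sigma^{-1} · (x - mu)] = (-1)·(-0.2625) + (2)·(0.2812) + (3)·(0.3313) = 1.8188.

Step 4 — take square root: d = √(1.8188) ≈ 1.3486.

d(x, mu) = √(1.8188) ≈ 1.3486


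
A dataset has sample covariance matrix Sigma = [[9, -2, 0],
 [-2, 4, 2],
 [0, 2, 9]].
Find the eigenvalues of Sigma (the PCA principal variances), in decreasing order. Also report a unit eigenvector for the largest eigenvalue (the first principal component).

Step 1 — characteristic polynomial p(λ) = det(λI - Sigma) = λ³ - tr·λ² + c_1·λ - det, where tr = trace, c_1 = sum of the principal 2×2 minors, det = det(Sigma):
  tr = 9 + 4 + 9 = 22,
  c_1 = (9·4 - (-2)²) + (9·9 - (0)²) + (4·9 - (2)²) = 32 + 81 + 32 = 145,
  det = 9·(4·9 - (2)²) - (-2)·((-2)·9 - (2)·(0)) + (0)·((-2)·(2) - 4·(0)) = 9·(32) - (-2)·(-18) + (0)·(-4) = 252.
  So p(λ) = λ³ - 22λ² + 145λ - 252.
Step 2 — look for an integer root (rational root theorem: any rational root is an integer divisor of 252). Testing λ = 9:
  p(9) = 729 - 1782 + 1305 - 252 = 0  ✓
  Dividing out (λ - 9): p(λ) = (λ - 9)(λ² - 13λ + 28).
Step 3 — remaining eigenvalues from the quadratic λ² - 13λ + 28 = 0:
  Δ = 13² - 4·28 = 169 - 112 = 57,  λ = (13 ± √57)/2 = (13 ± 7.5498)/2 ≈ 10.2749 or 2.7251.
  Sorted: λ_1 = 10.2749,  λ_2 = 9,  λ_3 = 2.7251  (check: sum = 22 = tr ✓).

Step 4 — unit eigenvector for λ_1 ≈ 10.2749: v spans the null space of (Sigma - λ_1 I), whose rows are
  r_1 = (-1.2749, -2, 0),  r_2 = (-2, -6.2749, 2),  r_3 = (0, 2, -1.2749).
  v is orthogonal to every row, so take v ∝ r_1 × r_2 = ((-2)·(2) - (0)·(-6.2749), (0)·(-2) - (-1.2749)·(2), (-1.2749)·(-6.2749) - (-2)·(-2)) ≈ (-4, 2.5498, 4).
  Rescale (multiply by -1 so the first nonzero entry is positive): u = (4, -2.5498, -4).
  ||u|| = √((4)² + (-2.5498)² + (-4)²) = √(38.5017) ≈ 6.205,  v_1 = u/||u|| ≈ (0.6446, -0.4109, -0.6446) (||v_1|| = 1).

λ_1 = 10.2749,  λ_2 = 9,  λ_3 = 2.7251;  v_1 ≈ (0.6446, -0.4109, -0.6446)


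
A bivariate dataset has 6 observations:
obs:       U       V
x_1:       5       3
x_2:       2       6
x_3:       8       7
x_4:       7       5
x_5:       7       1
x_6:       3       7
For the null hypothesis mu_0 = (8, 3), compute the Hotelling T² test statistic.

Step 1 — sample mean vector:
  mean(U) = (5 + 2 + 8 + 7 + 7 + 3) / 6 = 32/6 = 5.3333
  mean(V) = (3 + 6 + 7 + 5 + 1 + 7) / 6 = 29/6 = 4.8333
  x̄ = (5.3333, 4.8333),  deviation x̄ - mu_0 = (5.3333, 4.8333) - (8, 3) = (-2.6667, 1.8333).

Step 2 — sample covariance matrix, S[i,j] = (1/(n-1)) · Σ_k (x_{k,i} - mean_i) · (x_{k,j} - mean_j), divisor n-1 = 5:
  S[U,U] = ((-0.3333)·(-0.3333) + (-3.3333)·(-3.3333) + (2.6667)·(2.6667) + (1.6667)·(1.6667) + (1.6667)·(1.6667) + (-2.3333)·(-2.3333)) / 5 = 29.3333/5 = 5.8667
  S[U,V] = ((-0.3333)·(-1.8333) + (-3.3333)·(1.1667) + (2.6667)·(2.1667) + (1.6667)·(0.1667) + (1.6667)·(-3.8333) + (-2.3333)·(2.1667)) / 5 = -8.6667/5 = -1.7333
  S[V,V] = ((-1.8333)·(-1.8333) + (1.1667)·(1.1667) + (2.1667)·(2.1667) + (0.1667)·(0.1667) + (-3.8333)·(-3.8333) + (2.1667)·(2.1667)) / 5 = 28.8333/5 = 5.7667
  S = [[5.8667, -1.7333],
 [-1.7333, 5.7667]].

Step 3 — invert S. det(S) = 5.8667·5.7667 - (-1.7333)² = 30.8267.
  S^{-1} = (1/det) · [[d, -b], [-b, a]] = [[0.1871, 0.0562],
 [0.0562, 0.1903]].

Step 4 — quadratic form (x̄ - mu_0)^T · S^{-1} · (x̄ - mu_0):
  S^{-1} · (x̄ - mu_0) = (-0.3958, 0.199),
  (x̄ - mu_0)^T · [...] = (-2.6667)·(-0.3958) + (1.8333)·(0.199) = 1.4201.

Step 5 — scale by n: T² = 6 · 1.4201 = 8.5208.

T² ≈ 8.5208
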